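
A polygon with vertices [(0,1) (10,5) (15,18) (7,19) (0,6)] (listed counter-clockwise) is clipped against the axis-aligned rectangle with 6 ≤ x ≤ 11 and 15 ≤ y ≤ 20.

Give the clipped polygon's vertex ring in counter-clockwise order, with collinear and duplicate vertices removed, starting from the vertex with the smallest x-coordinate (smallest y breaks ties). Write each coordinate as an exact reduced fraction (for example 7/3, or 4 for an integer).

Clipped polygon: [(6,15) (11,15) (11,37/2) (7,19) (6,120/7)]

1. After x ≥ 6: [(6,17/5) (10,5) (15,18) (7,19) (6,120/7)]
2. After x ≤ 11: [(6,17/5) (10,5) (11,38/5) (11,37/2) (7,19) (6,120/7)]
3. After y ≥ 15: [(6,15) (11,15) (11,37/2) (7,19) (6,120/7)]
4. After y ≤ 20: [(6,15) (11,15) (11,37/2) (7,19) (6,120/7)]
5. Canonical ring: [(6,15) (11,15) (11,37/2) (7,19) (6,120/7)]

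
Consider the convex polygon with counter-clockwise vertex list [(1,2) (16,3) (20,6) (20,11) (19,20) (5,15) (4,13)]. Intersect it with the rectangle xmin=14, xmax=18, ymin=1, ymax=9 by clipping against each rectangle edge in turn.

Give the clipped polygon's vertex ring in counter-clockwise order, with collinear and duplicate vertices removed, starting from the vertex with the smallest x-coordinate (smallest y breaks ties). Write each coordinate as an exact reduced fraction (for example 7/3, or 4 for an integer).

1. After x ≥ 14: [(14,43/15) (16,3) (20,6) (20,11) (19,20) (14,255/14)]
2. After x ≤ 18: [(14,43/15) (16,3) (18,9/2) (18,275/14) (14,255/14)]
3. After y ≥ 1: [(14,43/15) (16,3) (18,9/2) (18,275/14) (14,255/14)]
4. After y ≤ 9: [(14,9) (14,43/15) (16,3) (18,9/2) (18,9)]
5. Canonical ring: [(14,43/15) (16,3) (18,9/2) (18,9) (14,9)]

Clipped polygon: [(14,43/15) (16,3) (18,9/2) (18,9) (14,9)]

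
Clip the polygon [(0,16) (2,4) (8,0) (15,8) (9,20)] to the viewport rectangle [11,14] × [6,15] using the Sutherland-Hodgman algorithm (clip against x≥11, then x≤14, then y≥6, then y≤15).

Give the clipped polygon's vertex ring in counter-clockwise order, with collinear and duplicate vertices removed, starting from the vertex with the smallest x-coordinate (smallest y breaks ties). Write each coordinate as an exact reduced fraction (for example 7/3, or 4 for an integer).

Clipped polygon: [(11,6) (53/4,6) (14,48/7) (14,10) (23/2,15) (11,15)]

1. After x ≥ 11: [(11,24/7) (15,8) (11,16)]
2. After x ≤ 14: [(11,24/7) (14,48/7) (14,10) (11,16)]
3. After y ≥ 6: [(11,6) (53/4,6) (14,48/7) (14,10) (11,16)]
4. After y ≤ 15: [(11,15) (11,6) (53/4,6) (14,48/7) (14,10) (23/2,15)]
5. Canonical ring: [(11,6) (53/4,6) (14,48/7) (14,10) (23/2,15) (11,15)]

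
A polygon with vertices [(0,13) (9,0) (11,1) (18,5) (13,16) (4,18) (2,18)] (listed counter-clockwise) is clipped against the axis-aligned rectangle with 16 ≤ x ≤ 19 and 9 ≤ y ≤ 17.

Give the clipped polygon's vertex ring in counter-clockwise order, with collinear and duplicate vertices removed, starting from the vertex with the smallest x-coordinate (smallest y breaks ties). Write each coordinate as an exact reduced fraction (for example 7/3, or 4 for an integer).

Clipped polygon: [(16,9) (178/11,9) (16,47/5)]

1. After x ≥ 16: [(16,27/7) (18,5) (16,47/5)]
2. After x ≤ 19: [(16,27/7) (18,5) (16,47/5)]
3. After y ≥ 9: [(16,9) (178/11,9) (16,47/5)]
4. After y ≤ 17: [(16,9) (178/11,9) (16,47/5)]
5. Canonical ring: [(16,9) (178/11,9) (16,47/5)]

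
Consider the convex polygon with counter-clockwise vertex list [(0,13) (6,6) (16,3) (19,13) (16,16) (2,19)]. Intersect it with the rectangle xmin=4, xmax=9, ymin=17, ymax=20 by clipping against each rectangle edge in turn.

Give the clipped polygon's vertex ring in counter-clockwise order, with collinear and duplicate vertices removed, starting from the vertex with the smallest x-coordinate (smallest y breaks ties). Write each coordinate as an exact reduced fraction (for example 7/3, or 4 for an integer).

1. After x ≥ 4: [(4,25/3) (6,6) (16,3) (19,13) (16,16) (4,130/7)]
2. After x ≤ 9: [(4,25/3) (6,6) (9,51/10) (9,35/2) (4,130/7)]
3. After y ≥ 17: [(4,17) (9,17) (9,35/2) (4,130/7)]
4. After y ≤ 20: [(4,17) (9,17) (9,35/2) (4,130/7)]
5. Canonical ring: [(4,17) (9,17) (9,35/2) (4,130/7)]

Clipped polygon: [(4,17) (9,17) (9,35/2) (4,130/7)]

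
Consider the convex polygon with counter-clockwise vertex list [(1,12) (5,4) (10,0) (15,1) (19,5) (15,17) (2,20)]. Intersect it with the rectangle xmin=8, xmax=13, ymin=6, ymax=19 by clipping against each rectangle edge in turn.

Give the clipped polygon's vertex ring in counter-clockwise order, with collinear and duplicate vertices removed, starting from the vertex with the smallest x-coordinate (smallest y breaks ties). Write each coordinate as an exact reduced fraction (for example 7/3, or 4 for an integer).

Clipped polygon: [(8,6) (13,6) (13,227/13) (8,242/13)]

1. After x ≥ 8: [(8,8/5) (10,0) (15,1) (19,5) (15,17) (8,242/13)]
2. After x ≤ 13: [(8,8/5) (10,0) (13,3/5) (13,227/13) (8,242/13)]
3. After y ≥ 6: [(8,6) (13,6) (13,227/13) (8,242/13)]
4. After y ≤ 19: [(8,6) (13,6) (13,227/13) (8,242/13)]
5. Canonical ring: [(8,6) (13,6) (13,227/13) (8,242/13)]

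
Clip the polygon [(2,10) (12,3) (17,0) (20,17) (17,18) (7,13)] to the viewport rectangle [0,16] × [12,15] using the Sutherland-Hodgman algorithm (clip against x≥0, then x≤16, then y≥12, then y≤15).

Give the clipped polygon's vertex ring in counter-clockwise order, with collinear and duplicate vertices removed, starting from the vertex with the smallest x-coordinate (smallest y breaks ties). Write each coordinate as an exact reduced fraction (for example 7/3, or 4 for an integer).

1. After x ≥ 0: [(2,10) (12,3) (17,0) (20,17) (17,18) (7,13)]
2. After x ≤ 16: [(2,10) (12,3) (16,3/5) (16,35/2) (7,13)]
3. After y ≥ 12: [(16/3,12) (16,12) (16,35/2) (7,13)]
4. After y ≤ 15: [(16/3,12) (16,12) (16,15) (11,15) (7,13)]
5. Canonical ring: [(16/3,12) (16,12) (16,15) (11,15) (7,13)]

Clipped polygon: [(16/3,12) (16,12) (16,15) (11,15) (7,13)]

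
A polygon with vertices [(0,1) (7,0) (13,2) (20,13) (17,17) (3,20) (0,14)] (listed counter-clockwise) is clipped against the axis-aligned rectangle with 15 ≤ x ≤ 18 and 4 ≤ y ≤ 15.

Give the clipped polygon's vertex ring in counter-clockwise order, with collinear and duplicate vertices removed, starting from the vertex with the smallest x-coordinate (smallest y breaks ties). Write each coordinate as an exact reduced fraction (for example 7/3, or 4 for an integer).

1. After x ≥ 15: [(15,36/7) (20,13) (17,17) (15,122/7)]
2. After x ≤ 18: [(15,36/7) (18,69/7) (18,47/3) (17,17) (15,122/7)]
3. After y ≥ 4: [(15,36/7) (18,69/7) (18,47/3) (17,17) (15,122/7)]
4. After y ≤ 15: [(15,15) (15,36/7) (18,69/7) (18,15)]
5. Canonical ring: [(15,36/7) (18,69/7) (18,15) (15,15)]

Clipped polygon: [(15,36/7) (18,69/7) (18,15) (15,15)]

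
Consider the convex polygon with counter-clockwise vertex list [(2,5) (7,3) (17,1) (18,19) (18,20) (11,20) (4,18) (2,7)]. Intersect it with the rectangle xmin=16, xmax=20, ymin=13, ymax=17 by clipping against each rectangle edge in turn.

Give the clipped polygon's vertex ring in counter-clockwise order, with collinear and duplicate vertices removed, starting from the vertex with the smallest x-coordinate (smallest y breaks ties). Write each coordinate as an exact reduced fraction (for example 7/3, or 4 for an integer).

1. After x ≥ 16: [(16,6/5) (17,1) (18,19) (18,20) (16,20)]
2. After x ≤ 20: [(16,6/5) (17,1) (18,19) (18,20) (16,20)]
3. After y ≥ 13: [(16,13) (53/3,13) (18,19) (18,20) (16,20)]
4. After y ≤ 17: [(16,17) (16,13) (53/3,13) (161/9,17)]
5. Canonical ring: [(16,13) (53/3,13) (161/9,17) (16,17)]

Clipped polygon: [(16,13) (53/3,13) (161/9,17) (16,17)]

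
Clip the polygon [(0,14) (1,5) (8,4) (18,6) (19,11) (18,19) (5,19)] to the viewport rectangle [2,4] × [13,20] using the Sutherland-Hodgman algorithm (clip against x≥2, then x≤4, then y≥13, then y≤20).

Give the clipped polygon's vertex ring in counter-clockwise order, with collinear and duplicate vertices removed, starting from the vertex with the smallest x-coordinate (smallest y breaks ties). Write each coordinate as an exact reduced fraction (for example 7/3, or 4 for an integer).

Clipped polygon: [(2,13) (4,13) (4,18) (2,16)]

1. After x ≥ 2: [(2,16) (2,34/7) (8,4) (18,6) (19,11) (18,19) (5,19)]
2. After x ≤ 4: [(4,18) (2,16) (2,34/7) (4,32/7)]
3. After y ≥ 13: [(4,13) (4,18) (2,16) (2,13)]
4. After y ≤ 20: [(4,13) (4,18) (2,16) (2,13)]
5. Canonical ring: [(2,13) (4,13) (4,18) (2,16)]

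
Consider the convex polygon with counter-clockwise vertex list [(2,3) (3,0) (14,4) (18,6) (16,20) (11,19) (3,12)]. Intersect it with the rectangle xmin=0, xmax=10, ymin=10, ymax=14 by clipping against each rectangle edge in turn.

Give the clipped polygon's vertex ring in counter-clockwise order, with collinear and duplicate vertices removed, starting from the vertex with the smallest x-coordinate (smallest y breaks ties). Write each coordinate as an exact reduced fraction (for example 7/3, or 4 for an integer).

1. After x ≥ 0: [(2,3) (3,0) (14,4) (18,6) (16,20) (11,19) (3,12)]
2. After x ≤ 10: [(2,3) (3,0) (10,28/11) (10,145/8) (3,12)]
3. After y ≥ 10: [(25/9,10) (10,10) (10,145/8) (3,12)]
4. After y ≤ 14: [(25/9,10) (10,10) (10,14) (37/7,14) (3,12)]
5. Canonical ring: [(25/9,10) (10,10) (10,14) (37/7,14) (3,12)]

Clipped polygon: [(25/9,10) (10,10) (10,14) (37/7,14) (3,12)]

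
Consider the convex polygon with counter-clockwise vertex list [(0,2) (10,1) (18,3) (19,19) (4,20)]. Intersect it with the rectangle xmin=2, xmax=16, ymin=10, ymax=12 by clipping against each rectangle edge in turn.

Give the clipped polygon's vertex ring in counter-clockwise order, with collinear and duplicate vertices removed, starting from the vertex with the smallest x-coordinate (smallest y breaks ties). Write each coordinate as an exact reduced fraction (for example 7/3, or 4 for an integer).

Clipped polygon: [(2,10) (16,10) (16,12) (20/9,12) (2,11)]

1. After x ≥ 2: [(2,11) (2,9/5) (10,1) (18,3) (19,19) (4,20)]
2. After x ≤ 16: [(2,11) (2,9/5) (10,1) (16,5/2) (16,96/5) (4,20)]
3. After y ≥ 10: [(2,11) (2,10) (16,10) (16,96/5) (4,20)]
4. After y ≤ 12: [(20/9,12) (2,11) (2,10) (16,10) (16,12)]
5. Canonical ring: [(2,10) (16,10) (16,12) (20/9,12) (2,11)]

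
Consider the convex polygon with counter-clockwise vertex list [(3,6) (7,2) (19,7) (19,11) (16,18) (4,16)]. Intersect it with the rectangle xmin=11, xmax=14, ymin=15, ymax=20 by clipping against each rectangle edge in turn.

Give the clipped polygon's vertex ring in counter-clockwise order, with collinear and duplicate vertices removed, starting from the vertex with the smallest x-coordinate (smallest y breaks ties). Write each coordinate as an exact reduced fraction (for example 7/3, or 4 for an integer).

1. After x ≥ 11: [(11,11/3) (19,7) (19,11) (16,18) (11,103/6)]
2. After x ≤ 14: [(11,11/3) (14,59/12) (14,53/3) (11,103/6)]
3. After y ≥ 15: [(11,15) (14,15) (14,53/3) (11,103/6)]
4. After y ≤ 20: [(11,15) (14,15) (14,53/3) (11,103/6)]
5. Canonical ring: [(11,15) (14,15) (14,53/3) (11,103/6)]

Clipped polygon: [(11,15) (14,15) (14,53/3) (11,103/6)]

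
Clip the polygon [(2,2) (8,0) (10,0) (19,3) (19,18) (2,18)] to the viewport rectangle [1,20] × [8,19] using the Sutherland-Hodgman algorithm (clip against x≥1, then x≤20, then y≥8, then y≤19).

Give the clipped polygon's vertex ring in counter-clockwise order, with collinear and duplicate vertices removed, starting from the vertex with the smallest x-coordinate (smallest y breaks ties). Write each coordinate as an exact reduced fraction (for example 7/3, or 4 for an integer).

1. After x ≥ 1: [(2,2) (8,0) (10,0) (19,3) (19,18) (2,18)]
2. After x ≤ 20: [(2,2) (8,0) (10,0) (19,3) (19,18) (2,18)]
3. After y ≥ 8: [(2,8) (19,8) (19,18) (2,18)]
4. After y ≤ 19: [(2,8) (19,8) (19,18) (2,18)]
5. Canonical ring: [(2,8) (19,8) (19,18) (2,18)]

Clipped polygon: [(2,8) (19,8) (19,18) (2,18)]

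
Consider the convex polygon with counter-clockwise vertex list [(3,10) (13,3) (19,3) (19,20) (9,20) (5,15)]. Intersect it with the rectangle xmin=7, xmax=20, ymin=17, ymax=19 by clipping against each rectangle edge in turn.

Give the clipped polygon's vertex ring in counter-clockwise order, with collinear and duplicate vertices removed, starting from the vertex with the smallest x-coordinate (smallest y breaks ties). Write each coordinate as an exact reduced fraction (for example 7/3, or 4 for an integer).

1. After x ≥ 7: [(7,36/5) (13,3) (19,3) (19,20) (9,20) (7,35/2)]
2. After x ≤ 20: [(7,36/5) (13,3) (19,3) (19,20) (9,20) (7,35/2)]
3. After y ≥ 17: [(7,17) (19,17) (19,20) (9,20) (7,35/2)]
4. After y ≤ 19: [(7,17) (19,17) (19,19) (41/5,19) (7,35/2)]
5. Canonical ring: [(7,17) (19,17) (19,19) (41/5,19) (7,35/2)]

Clipped polygon: [(7,17) (19,17) (19,19) (41/5,19) (7,35/2)]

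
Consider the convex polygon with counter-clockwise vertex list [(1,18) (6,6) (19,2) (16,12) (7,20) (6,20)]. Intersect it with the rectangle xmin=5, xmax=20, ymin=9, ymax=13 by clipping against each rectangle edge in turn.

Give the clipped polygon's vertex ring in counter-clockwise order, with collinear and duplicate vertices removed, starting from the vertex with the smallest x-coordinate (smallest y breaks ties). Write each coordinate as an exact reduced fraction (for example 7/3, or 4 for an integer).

1. After x ≥ 5: [(5,98/5) (5,42/5) (6,6) (19,2) (16,12) (7,20) (6,20)]
2. After x ≤ 20: [(5,98/5) (5,42/5) (6,6) (19,2) (16,12) (7,20) (6,20)]
3. After y ≥ 9: [(5,98/5) (5,9) (169/10,9) (16,12) (7,20) (6,20)]
4. After y ≤ 13: [(5,13) (5,9) (169/10,9) (16,12) (119/8,13)]
5. Canonical ring: [(5,9) (169/10,9) (16,12) (119/8,13) (5,13)]

Clipped polygon: [(5,9) (169/10,9) (16,12) (119/8,13) (5,13)]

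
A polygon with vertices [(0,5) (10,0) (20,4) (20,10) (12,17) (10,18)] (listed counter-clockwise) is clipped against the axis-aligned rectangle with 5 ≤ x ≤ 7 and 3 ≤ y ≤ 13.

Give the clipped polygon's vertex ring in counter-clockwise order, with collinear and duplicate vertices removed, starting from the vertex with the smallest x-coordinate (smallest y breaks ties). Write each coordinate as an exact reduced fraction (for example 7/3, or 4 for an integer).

Clipped polygon: [(5,3) (7,3) (7,13) (80/13,13) (5,23/2)]

1. After x ≥ 5: [(5,23/2) (5,5/2) (10,0) (20,4) (20,10) (12,17) (10,18)]
2. After x ≤ 7: [(7,141/10) (5,23/2) (5,5/2) (7,3/2)]
3. After y ≥ 3: [(7,3) (7,141/10) (5,23/2) (5,3)]
4. After y ≤ 13: [(7,3) (7,13) (80/13,13) (5,23/2) (5,3)]
5. Canonical ring: [(5,3) (7,3) (7,13) (80/13,13) (5,23/2)]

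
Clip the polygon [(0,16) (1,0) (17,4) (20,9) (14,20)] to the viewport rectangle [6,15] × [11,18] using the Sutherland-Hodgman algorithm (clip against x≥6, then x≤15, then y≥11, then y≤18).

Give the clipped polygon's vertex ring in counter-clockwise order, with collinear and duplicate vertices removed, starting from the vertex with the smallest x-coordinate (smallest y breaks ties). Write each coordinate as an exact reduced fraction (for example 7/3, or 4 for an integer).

Clipped polygon: [(6,11) (15,11) (15,18) (7,18) (6,124/7)]

1. After x ≥ 6: [(6,124/7) (6,5/4) (17,4) (20,9) (14,20)]
2. After x ≤ 15: [(6,124/7) (6,5/4) (15,7/2) (15,109/6) (14,20)]
3. After y ≥ 11: [(6,124/7) (6,11) (15,11) (15,109/6) (14,20)]
4. After y ≤ 18: [(7,18) (6,124/7) (6,11) (15,11) (15,18)]
5. Canonical ring: [(6,11) (15,11) (15,18) (7,18) (6,124/7)]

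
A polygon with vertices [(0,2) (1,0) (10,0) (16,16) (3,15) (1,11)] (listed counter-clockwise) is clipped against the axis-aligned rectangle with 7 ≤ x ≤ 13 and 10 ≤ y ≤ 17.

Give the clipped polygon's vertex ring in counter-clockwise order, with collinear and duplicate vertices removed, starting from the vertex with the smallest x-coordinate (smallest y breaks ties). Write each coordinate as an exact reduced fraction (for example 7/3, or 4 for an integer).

Clipped polygon: [(7,10) (13,10) (13,205/13) (7,199/13)]

1. After x ≥ 7: [(7,0) (10,0) (16,16) (7,199/13)]
2. After x ≤ 13: [(7,0) (10,0) (13,8) (13,205/13) (7,199/13)]
3. After y ≥ 10: [(7,10) (13,10) (13,205/13) (7,199/13)]
4. After y ≤ 17: [(7,10) (13,10) (13,205/13) (7,199/13)]
5. Canonical ring: [(7,10) (13,10) (13,205/13) (7,199/13)]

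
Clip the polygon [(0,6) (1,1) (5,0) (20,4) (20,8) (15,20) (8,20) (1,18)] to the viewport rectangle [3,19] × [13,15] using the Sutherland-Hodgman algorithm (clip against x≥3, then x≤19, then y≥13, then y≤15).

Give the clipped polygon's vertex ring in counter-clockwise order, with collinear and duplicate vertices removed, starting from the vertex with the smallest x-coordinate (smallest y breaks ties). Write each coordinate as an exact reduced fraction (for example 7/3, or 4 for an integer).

Clipped polygon: [(3,13) (215/12,13) (205/12,15) (3,15)]

1. After x ≥ 3: [(3,1/2) (5,0) (20,4) (20,8) (15,20) (8,20) (3,130/7)]
2. After x ≤ 19: [(3,1/2) (5,0) (19,56/15) (19,52/5) (15,20) (8,20) (3,130/7)]
3. After y ≥ 13: [(3,13) (215/12,13) (15,20) (8,20) (3,130/7)]
4. After y ≤ 15: [(3,15) (3,13) (215/12,13) (205/12,15)]
5. Canonical ring: [(3,13) (215/12,13) (205/12,15) (3,15)]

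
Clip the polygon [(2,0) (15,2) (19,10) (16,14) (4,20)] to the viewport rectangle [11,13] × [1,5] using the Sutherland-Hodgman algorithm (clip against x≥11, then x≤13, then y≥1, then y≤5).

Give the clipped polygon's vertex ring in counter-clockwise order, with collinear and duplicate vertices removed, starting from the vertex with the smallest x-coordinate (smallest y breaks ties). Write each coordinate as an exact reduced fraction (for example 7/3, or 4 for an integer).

1. After x ≥ 11: [(11,18/13) (15,2) (19,10) (16,14) (11,33/2)]
2. After x ≤ 13: [(11,18/13) (13,22/13) (13,31/2) (11,33/2)]
3. After y ≥ 1: [(11,18/13) (13,22/13) (13,31/2) (11,33/2)]
4. After y ≤ 5: [(11,5) (11,18/13) (13,22/13) (13,5)]
5. Canonical ring: [(11,18/13) (13,22/13) (13,5) (11,5)]

Clipped polygon: [(11,18/13) (13,22/13) (13,5) (11,5)]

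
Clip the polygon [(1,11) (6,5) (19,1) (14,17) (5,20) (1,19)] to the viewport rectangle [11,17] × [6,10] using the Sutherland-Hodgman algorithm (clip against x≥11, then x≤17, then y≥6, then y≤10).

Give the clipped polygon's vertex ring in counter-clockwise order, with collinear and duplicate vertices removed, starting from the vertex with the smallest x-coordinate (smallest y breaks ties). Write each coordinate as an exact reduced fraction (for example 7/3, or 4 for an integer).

Clipped polygon: [(11,6) (17,6) (17,37/5) (259/16,10) (11,10)]

1. After x ≥ 11: [(11,45/13) (19,1) (14,17) (11,18)]
2. After x ≤ 17: [(11,45/13) (17,21/13) (17,37/5) (14,17) (11,18)]
3. After y ≥ 6: [(11,6) (17,6) (17,37/5) (14,17) (11,18)]
4. After y ≤ 10: [(11,10) (11,6) (17,6) (17,37/5) (259/16,10)]
5. Canonical ring: [(11,6) (17,6) (17,37/5) (259/16,10) (11,10)]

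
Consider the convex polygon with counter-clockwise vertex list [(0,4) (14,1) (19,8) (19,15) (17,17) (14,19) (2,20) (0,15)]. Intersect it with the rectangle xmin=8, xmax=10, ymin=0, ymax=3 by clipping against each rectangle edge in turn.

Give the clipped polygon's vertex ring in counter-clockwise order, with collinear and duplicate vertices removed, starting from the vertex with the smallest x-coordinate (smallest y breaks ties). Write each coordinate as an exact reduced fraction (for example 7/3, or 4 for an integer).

Clipped polygon: [(8,16/7) (10,13/7) (10,3) (8,3)]

1. After x ≥ 8: [(8,16/7) (14,1) (19,8) (19,15) (17,17) (14,19) (8,39/2)]
2. After x ≤ 10: [(8,16/7) (10,13/7) (10,58/3) (8,39/2)]
3. After y ≥ 0: [(8,16/7) (10,13/7) (10,58/3) (8,39/2)]
4. After y ≤ 3: [(8,3) (8,16/7) (10,13/7) (10,3)]
5. Canonical ring: [(8,16/7) (10,13/7) (10,3) (8,3)]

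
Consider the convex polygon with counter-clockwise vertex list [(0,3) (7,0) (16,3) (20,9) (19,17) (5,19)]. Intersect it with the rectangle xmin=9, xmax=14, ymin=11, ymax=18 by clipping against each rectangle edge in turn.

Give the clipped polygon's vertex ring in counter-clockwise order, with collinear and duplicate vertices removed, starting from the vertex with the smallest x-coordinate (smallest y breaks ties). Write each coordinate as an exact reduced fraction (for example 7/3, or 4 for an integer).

Clipped polygon: [(9,11) (14,11) (14,124/7) (12,18) (9,18)]

1. After x ≥ 9: [(9,2/3) (16,3) (20,9) (19,17) (9,129/7)]
2. After x ≤ 14: [(9,2/3) (14,7/3) (14,124/7) (9,129/7)]
3. After y ≥ 11: [(9,11) (14,11) (14,124/7) (9,129/7)]
4. After y ≤ 18: [(9,18) (9,11) (14,11) (14,124/7) (12,18)]
5. Canonical ring: [(9,11) (14,11) (14,124/7) (12,18) (9,18)]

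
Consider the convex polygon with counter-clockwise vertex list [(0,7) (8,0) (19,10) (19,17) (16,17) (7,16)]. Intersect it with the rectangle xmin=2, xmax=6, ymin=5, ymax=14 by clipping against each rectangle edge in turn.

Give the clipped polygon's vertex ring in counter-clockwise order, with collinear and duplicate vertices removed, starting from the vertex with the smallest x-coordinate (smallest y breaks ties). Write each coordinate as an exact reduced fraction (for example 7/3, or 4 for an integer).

Clipped polygon: [(2,21/4) (16/7,5) (6,5) (6,14) (49/9,14) (2,67/7)]

1. After x ≥ 2: [(2,67/7) (2,21/4) (8,0) (19,10) (19,17) (16,17) (7,16)]
2. After x ≤ 6: [(6,103/7) (2,67/7) (2,21/4) (6,7/4)]
3. After y ≥ 5: [(6,5) (6,103/7) (2,67/7) (2,21/4) (16/7,5)]
4. After y ≤ 14: [(6,5) (6,14) (49/9,14) (2,67/7) (2,21/4) (16/7,5)]
5. Canonical ring: [(2,21/4) (16/7,5) (6,5) (6,14) (49/9,14) (2,67/7)]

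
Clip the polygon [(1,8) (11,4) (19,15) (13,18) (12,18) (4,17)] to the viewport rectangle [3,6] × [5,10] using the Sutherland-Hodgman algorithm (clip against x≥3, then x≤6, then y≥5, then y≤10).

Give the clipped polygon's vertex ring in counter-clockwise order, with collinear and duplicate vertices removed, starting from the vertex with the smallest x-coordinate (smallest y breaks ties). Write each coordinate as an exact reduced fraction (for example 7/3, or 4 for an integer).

1. After x ≥ 3: [(3,14) (3,36/5) (11,4) (19,15) (13,18) (12,18) (4,17)]
2. After x ≤ 6: [(3,14) (3,36/5) (6,6) (6,69/4) (4,17)]
3. After y ≥ 5: [(3,14) (3,36/5) (6,6) (6,69/4) (4,17)]
4. After y ≤ 10: [(3,10) (3,36/5) (6,6) (6,10)]
5. Canonical ring: [(3,36/5) (6,6) (6,10) (3,10)]

Clipped polygon: [(3,36/5) (6,6) (6,10) (3,10)]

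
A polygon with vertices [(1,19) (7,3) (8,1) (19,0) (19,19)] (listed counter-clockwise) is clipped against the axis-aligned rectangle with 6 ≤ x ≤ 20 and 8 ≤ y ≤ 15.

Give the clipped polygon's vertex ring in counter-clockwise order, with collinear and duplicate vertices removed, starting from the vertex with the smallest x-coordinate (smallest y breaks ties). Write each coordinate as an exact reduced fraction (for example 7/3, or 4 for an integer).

Clipped polygon: [(6,8) (19,8) (19,15) (6,15)]

1. After x ≥ 6: [(6,19) (6,17/3) (7,3) (8,1) (19,0) (19,19)]
2. After x ≤ 20: [(6,19) (6,17/3) (7,3) (8,1) (19,0) (19,19)]
3. After y ≥ 8: [(6,19) (6,8) (19,8) (19,19)]
4. After y ≤ 15: [(6,15) (6,8) (19,8) (19,15)]
5. Canonical ring: [(6,8) (19,8) (19,15) (6,15)]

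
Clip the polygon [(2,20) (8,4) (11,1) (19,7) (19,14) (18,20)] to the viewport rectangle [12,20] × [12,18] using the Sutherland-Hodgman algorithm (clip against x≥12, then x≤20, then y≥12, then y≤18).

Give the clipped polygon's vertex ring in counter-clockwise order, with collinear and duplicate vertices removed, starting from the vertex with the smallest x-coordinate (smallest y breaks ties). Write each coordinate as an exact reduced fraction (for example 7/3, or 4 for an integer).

1. After x ≥ 12: [(12,20) (12,7/4) (19,7) (19,14) (18,20)]
2. After x ≤ 20: [(12,20) (12,7/4) (19,7) (19,14) (18,20)]
3. After y ≥ 12: [(12,20) (12,12) (19,12) (19,14) (18,20)]
4. After y ≤ 18: [(12,18) (12,12) (19,12) (19,14) (55/3,18)]
5. Canonical ring: [(12,12) (19,12) (19,14) (55/3,18) (12,18)]

Clipped polygon: [(12,12) (19,12) (19,14) (55/3,18) (12,18)]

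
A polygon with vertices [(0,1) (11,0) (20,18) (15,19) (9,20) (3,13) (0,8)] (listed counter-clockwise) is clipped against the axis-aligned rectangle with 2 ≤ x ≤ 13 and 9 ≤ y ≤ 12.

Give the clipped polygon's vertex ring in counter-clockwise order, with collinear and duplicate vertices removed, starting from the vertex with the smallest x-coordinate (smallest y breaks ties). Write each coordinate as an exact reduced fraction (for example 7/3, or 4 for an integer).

Clipped polygon: [(2,9) (13,9) (13,12) (12/5,12) (2,34/3)]

1. After x ≥ 2: [(2,9/11) (11,0) (20,18) (15,19) (9,20) (3,13) (2,34/3)]
2. After x ≤ 13: [(2,9/11) (11,0) (13,4) (13,58/3) (9,20) (3,13) (2,34/3)]
3. After y ≥ 9: [(2,9) (13,9) (13,58/3) (9,20) (3,13) (2,34/3)]
4. After y ≤ 12: [(2,9) (13,9) (13,12) (12/5,12) (2,34/3)]
5. Canonical ring: [(2,9) (13,9) (13,12) (12/5,12) (2,34/3)]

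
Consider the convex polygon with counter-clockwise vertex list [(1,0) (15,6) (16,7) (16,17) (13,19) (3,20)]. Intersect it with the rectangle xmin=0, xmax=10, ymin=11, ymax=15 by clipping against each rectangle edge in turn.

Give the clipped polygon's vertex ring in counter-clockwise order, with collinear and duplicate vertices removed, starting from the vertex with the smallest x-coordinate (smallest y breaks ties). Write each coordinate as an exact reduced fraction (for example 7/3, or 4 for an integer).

Clipped polygon: [(21/10,11) (10,11) (10,15) (5/2,15)]

1. After x ≥ 0: [(1,0) (15,6) (16,7) (16,17) (13,19) (3,20)]
2. After x ≤ 10: [(1,0) (10,27/7) (10,193/10) (3,20)]
3. After y ≥ 11: [(21/10,11) (10,11) (10,193/10) (3,20)]
4. After y ≤ 15: [(5/2,15) (21/10,11) (10,11) (10,15)]
5. Canonical ring: [(21/10,11) (10,11) (10,15) (5/2,15)]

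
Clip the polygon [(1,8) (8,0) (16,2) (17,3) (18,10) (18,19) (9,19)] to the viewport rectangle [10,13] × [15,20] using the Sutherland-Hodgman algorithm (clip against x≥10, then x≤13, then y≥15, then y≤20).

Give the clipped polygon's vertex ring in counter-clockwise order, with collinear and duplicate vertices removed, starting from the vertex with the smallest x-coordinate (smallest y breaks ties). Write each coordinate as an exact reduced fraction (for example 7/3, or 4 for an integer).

1. After x ≥ 10: [(10,1/2) (16,2) (17,3) (18,10) (18,19) (10,19)]
2. After x ≤ 13: [(10,1/2) (13,5/4) (13,19) (10,19)]
3. After y ≥ 15: [(10,15) (13,15) (13,19) (10,19)]
4. After y ≤ 20: [(10,15) (13,15) (13,19) (10,19)]
5. Canonical ring: [(10,15) (13,15) (13,19) (10,19)]

Clipped polygon: [(10,15) (13,15) (13,19) (10,19)]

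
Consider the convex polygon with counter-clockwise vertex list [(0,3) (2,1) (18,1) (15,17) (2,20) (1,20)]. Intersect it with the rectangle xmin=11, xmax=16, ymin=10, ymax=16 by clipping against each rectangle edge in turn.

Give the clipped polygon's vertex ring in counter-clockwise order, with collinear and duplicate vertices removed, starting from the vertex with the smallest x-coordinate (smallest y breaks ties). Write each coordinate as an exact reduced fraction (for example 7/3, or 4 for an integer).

1. After x ≥ 11: [(11,1) (18,1) (15,17) (11,233/13)]
2. After x ≤ 16: [(11,1) (16,1) (16,35/3) (15,17) (11,233/13)]
3. After y ≥ 10: [(11,10) (16,10) (16,35/3) (15,17) (11,233/13)]
4. After y ≤ 16: [(11,16) (11,10) (16,10) (16,35/3) (243/16,16)]
5. Canonical ring: [(11,10) (16,10) (16,35/3) (243/16,16) (11,16)]

Clipped polygon: [(11,10) (16,10) (16,35/3) (243/16,16) (11,16)]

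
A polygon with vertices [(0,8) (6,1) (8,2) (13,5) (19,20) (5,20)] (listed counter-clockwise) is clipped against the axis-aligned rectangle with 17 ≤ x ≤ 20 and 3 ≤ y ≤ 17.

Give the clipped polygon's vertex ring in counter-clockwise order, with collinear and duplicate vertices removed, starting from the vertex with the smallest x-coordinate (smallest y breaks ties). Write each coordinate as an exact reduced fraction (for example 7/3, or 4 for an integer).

1. After x ≥ 17: [(17,15) (19,20) (17,20)]
2. After x ≤ 20: [(17,15) (19,20) (17,20)]
3. After y ≥ 3: [(17,15) (19,20) (17,20)]
4. After y ≤ 17: [(17,17) (17,15) (89/5,17)]
5. Canonical ring: [(17,15) (89/5,17) (17,17)]

Clipped polygon: [(17,15) (89/5,17) (17,17)]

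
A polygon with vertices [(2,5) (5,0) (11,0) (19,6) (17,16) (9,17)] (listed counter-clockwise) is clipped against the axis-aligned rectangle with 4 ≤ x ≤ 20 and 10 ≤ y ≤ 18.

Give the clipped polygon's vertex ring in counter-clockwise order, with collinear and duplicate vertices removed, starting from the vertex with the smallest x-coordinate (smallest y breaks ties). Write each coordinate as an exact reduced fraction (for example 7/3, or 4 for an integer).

Clipped polygon: [(59/12,10) (91/5,10) (17,16) (9,17)]

1. After x ≥ 4: [(4,59/7) (4,5/3) (5,0) (11,0) (19,6) (17,16) (9,17)]
2. After x ≤ 20: [(4,59/7) (4,5/3) (5,0) (11,0) (19,6) (17,16) (9,17)]
3. After y ≥ 10: [(59/12,10) (91/5,10) (17,16) (9,17)]
4. After y ≤ 18: [(59/12,10) (91/5,10) (17,16) (9,17)]
5. Canonical ring: [(59/12,10) (91/5,10) (17,16) (9,17)]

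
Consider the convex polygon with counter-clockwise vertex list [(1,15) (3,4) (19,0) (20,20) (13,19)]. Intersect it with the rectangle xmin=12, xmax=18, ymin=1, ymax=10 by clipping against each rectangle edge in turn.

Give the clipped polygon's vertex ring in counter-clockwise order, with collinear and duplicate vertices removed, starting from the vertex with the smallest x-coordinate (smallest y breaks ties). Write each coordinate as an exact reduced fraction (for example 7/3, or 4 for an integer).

1. After x ≥ 12: [(12,56/3) (12,7/4) (19,0) (20,20) (13,19)]
2. After x ≤ 18: [(12,56/3) (12,7/4) (18,1/4) (18,138/7) (13,19)]
3. After y ≥ 1: [(12,56/3) (12,7/4) (15,1) (18,1) (18,138/7) (13,19)]
4. After y ≤ 10: [(12,10) (12,7/4) (15,1) (18,1) (18,10)]
5. Canonical ring: [(12,7/4) (15,1) (18,1) (18,10) (12,10)]

Clipped polygon: [(12,7/4) (15,1) (18,1) (18,10) (12,10)]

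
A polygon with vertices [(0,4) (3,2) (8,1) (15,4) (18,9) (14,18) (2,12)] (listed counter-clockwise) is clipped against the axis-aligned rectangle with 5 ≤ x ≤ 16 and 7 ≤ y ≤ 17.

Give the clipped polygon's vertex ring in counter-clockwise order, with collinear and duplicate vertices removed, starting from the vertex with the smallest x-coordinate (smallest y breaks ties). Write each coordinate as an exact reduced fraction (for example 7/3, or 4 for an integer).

Clipped polygon: [(5,7) (16,7) (16,27/2) (130/9,17) (12,17) (5,27/2)]

1. After x ≥ 5: [(5,8/5) (8,1) (15,4) (18,9) (14,18) (5,27/2)]
2. After x ≤ 16: [(5,8/5) (8,1) (15,4) (16,17/3) (16,27/2) (14,18) (5,27/2)]
3. After y ≥ 7: [(5,7) (16,7) (16,27/2) (14,18) (5,27/2)]
4. After y ≤ 17: [(5,7) (16,7) (16,27/2) (130/9,17) (12,17) (5,27/2)]
5. Canonical ring: [(5,7) (16,7) (16,27/2) (130/9,17) (12,17) (5,27/2)]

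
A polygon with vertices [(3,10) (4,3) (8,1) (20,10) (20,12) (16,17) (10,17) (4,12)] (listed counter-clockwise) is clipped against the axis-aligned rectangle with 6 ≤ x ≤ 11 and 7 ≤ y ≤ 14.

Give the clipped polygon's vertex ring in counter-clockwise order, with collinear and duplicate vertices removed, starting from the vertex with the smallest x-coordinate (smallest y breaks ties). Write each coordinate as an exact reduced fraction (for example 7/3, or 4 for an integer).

Clipped polygon: [(6,7) (11,7) (11,14) (32/5,14) (6,41/3)]

1. After x ≥ 6: [(6,2) (8,1) (20,10) (20,12) (16,17) (10,17) (6,41/3)]
2. After x ≤ 11: [(6,2) (8,1) (11,13/4) (11,17) (10,17) (6,41/3)]
3. After y ≥ 7: [(6,7) (11,7) (11,17) (10,17) (6,41/3)]
4. After y ≤ 14: [(6,7) (11,7) (11,14) (32/5,14) (6,41/3)]
5. Canonical ring: [(6,7) (11,7) (11,14) (32/5,14) (6,41/3)]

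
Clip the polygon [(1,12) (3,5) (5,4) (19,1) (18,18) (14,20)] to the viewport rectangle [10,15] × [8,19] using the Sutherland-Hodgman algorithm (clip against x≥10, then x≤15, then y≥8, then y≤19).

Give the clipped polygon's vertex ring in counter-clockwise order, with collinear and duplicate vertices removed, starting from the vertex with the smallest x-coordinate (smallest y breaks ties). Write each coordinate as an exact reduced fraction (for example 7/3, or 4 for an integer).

1. After x ≥ 10: [(10,228/13) (10,41/14) (19,1) (18,18) (14,20)]
2. After x ≤ 15: [(10,228/13) (10,41/14) (15,13/7) (15,39/2) (14,20)]
3. After y ≥ 8: [(10,228/13) (10,8) (15,8) (15,39/2) (14,20)]
4. After y ≤ 19: [(99/8,19) (10,228/13) (10,8) (15,8) (15,19)]
5. Canonical ring: [(10,8) (15,8) (15,19) (99/8,19) (10,228/13)]

Clipped polygon: [(10,8) (15,8) (15,19) (99/8,19) (10,228/13)]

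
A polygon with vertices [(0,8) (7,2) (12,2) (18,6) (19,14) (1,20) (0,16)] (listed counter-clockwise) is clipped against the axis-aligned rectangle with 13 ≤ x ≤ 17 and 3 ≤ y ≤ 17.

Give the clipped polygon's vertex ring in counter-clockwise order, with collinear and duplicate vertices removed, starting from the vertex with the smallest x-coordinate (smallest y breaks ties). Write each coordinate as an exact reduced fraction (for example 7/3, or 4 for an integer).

Clipped polygon: [(13,3) (27/2,3) (17,16/3) (17,44/3) (13,16)]

1. After x ≥ 13: [(13,8/3) (18,6) (19,14) (13,16)]
2. After x ≤ 17: [(13,8/3) (17,16/3) (17,44/3) (13,16)]
3. After y ≥ 3: [(13,3) (27/2,3) (17,16/3) (17,44/3) (13,16)]
4. After y ≤ 17: [(13,3) (27/2,3) (17,16/3) (17,44/3) (13,16)]
5. Canonical ring: [(13,3) (27/2,3) (17,16/3) (17,44/3) (13,16)]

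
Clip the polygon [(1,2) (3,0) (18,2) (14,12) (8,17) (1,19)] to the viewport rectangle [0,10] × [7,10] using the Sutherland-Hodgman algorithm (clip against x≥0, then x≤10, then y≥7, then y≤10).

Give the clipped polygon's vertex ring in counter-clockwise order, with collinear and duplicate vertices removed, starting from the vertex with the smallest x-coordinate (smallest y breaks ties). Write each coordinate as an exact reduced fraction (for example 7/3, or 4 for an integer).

Clipped polygon: [(1,7) (10,7) (10,10) (1,10)]

1. After x ≥ 0: [(1,2) (3,0) (18,2) (14,12) (8,17) (1,19)]
2. After x ≤ 10: [(1,2) (3,0) (10,14/15) (10,46/3) (8,17) (1,19)]
3. After y ≥ 7: [(1,7) (10,7) (10,46/3) (8,17) (1,19)]
4. After y ≤ 10: [(1,10) (1,7) (10,7) (10,10)]
5. Canonical ring: [(1,7) (10,7) (10,10) (1,10)]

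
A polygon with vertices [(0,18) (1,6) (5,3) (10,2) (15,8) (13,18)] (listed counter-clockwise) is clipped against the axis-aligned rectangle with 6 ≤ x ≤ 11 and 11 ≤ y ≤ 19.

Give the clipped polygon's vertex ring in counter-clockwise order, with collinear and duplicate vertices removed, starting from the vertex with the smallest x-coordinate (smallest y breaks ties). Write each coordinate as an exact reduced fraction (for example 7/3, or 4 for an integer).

Clipped polygon: [(6,11) (11,11) (11,18) (6,18)]

1. After x ≥ 6: [(6,18) (6,14/5) (10,2) (15,8) (13,18)]
2. After x ≤ 11: [(11,18) (6,18) (6,14/5) (10,2) (11,16/5)]
3. After y ≥ 11: [(11,11) (11,18) (6,18) (6,11)]
4. After y ≤ 19: [(11,11) (11,18) (6,18) (6,11)]
5. Canonical ring: [(6,11) (11,11) (11,18) (6,18)]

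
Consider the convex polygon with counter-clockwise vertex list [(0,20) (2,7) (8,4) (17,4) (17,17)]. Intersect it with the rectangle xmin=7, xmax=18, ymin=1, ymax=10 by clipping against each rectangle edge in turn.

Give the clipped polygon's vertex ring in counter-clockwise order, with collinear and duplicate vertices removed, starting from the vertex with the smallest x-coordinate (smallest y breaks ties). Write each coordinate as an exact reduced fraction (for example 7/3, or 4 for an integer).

Clipped polygon: [(7,9/2) (8,4) (17,4) (17,10) (7,10)]

1. After x ≥ 7: [(7,319/17) (7,9/2) (8,4) (17,4) (17,17)]
2. After x ≤ 18: [(7,319/17) (7,9/2) (8,4) (17,4) (17,17)]
3. After y ≥ 1: [(7,319/17) (7,9/2) (8,4) (17,4) (17,17)]
4. After y ≤ 10: [(7,10) (7,9/2) (8,4) (17,4) (17,10)]
5. Canonical ring: [(7,9/2) (8,4) (17,4) (17,10) (7,10)]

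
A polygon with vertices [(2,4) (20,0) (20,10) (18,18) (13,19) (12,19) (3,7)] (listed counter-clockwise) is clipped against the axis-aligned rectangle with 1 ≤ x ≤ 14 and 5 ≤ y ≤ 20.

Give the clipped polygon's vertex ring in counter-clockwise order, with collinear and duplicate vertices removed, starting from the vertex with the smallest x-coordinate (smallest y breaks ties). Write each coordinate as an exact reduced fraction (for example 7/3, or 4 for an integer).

1. After x ≥ 1: [(2,4) (20,0) (20,10) (18,18) (13,19) (12,19) (3,7)]
2. After x ≤ 14: [(2,4) (14,4/3) (14,94/5) (13,19) (12,19) (3,7)]
3. After y ≥ 5: [(7/3,5) (14,5) (14,94/5) (13,19) (12,19) (3,7)]
4. After y ≤ 20: [(7/3,5) (14,5) (14,94/5) (13,19) (12,19) (3,7)]
5. Canonical ring: [(7/3,5) (14,5) (14,94/5) (13,19) (12,19) (3,7)]

Clipped polygon: [(7/3,5) (14,5) (14,94/5) (13,19) (12,19) (3,7)]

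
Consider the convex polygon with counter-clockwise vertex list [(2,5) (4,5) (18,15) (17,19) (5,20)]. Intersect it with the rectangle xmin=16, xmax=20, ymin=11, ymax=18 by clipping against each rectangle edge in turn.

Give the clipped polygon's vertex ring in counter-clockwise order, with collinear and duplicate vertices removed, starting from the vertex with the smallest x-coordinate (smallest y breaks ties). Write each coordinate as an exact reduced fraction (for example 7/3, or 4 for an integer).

Clipped polygon: [(16,95/7) (18,15) (69/4,18) (16,18)]

1. After x ≥ 16: [(16,95/7) (18,15) (17,19) (16,229/12)]
2. After x ≤ 20: [(16,95/7) (18,15) (17,19) (16,229/12)]
3. After y ≥ 11: [(16,95/7) (18,15) (17,19) (16,229/12)]
4. After y ≤ 18: [(16,18) (16,95/7) (18,15) (69/4,18)]
5. Canonical ring: [(16,95/7) (18,15) (69/4,18) (16,18)]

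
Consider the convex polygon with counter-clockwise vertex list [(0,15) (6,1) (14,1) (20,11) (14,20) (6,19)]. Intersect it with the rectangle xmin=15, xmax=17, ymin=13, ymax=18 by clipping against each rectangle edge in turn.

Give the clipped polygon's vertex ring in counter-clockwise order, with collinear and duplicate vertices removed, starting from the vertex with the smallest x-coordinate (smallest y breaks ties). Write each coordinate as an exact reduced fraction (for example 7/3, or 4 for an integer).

Clipped polygon: [(15,13) (17,13) (17,31/2) (46/3,18) (15,18)]

1. After x ≥ 15: [(15,8/3) (20,11) (15,37/2)]
2. After x ≤ 17: [(15,8/3) (17,6) (17,31/2) (15,37/2)]
3. After y ≥ 13: [(15,13) (17,13) (17,31/2) (15,37/2)]
4. After y ≤ 18: [(15,18) (15,13) (17,13) (17,31/2) (46/3,18)]
5. Canonical ring: [(15,13) (17,13) (17,31/2) (46/3,18) (15,18)]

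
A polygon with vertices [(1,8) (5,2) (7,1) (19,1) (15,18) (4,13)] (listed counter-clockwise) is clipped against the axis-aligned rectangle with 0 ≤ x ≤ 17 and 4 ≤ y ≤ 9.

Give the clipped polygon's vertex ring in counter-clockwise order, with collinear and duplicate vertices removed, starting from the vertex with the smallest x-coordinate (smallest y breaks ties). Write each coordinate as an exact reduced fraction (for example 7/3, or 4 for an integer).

1. After x ≥ 0: [(1,8) (5,2) (7,1) (19,1) (15,18) (4,13)]
2. After x ≤ 17: [(1,8) (5,2) (7,1) (17,1) (17,19/2) (15,18) (4,13)]
3. After y ≥ 4: [(1,8) (11/3,4) (17,4) (17,19/2) (15,18) (4,13)]
4. After y ≤ 9: [(8/5,9) (1,8) (11/3,4) (17,4) (17,9)]
5. Canonical ring: [(1,8) (11/3,4) (17,4) (17,9) (8/5,9)]

Clipped polygon: [(1,8) (11/3,4) (17,4) (17,9) (8/5,9)]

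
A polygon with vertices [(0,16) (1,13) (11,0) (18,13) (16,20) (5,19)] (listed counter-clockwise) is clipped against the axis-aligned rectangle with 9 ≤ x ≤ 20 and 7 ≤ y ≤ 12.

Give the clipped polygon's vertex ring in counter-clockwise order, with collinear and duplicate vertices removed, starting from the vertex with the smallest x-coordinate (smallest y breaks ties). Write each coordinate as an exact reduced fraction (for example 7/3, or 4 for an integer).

Clipped polygon: [(9,7) (192/13,7) (227/13,12) (9,12)]

1. After x ≥ 9: [(9,13/5) (11,0) (18,13) (16,20) (9,213/11)]
2. After x ≤ 20: [(9,13/5) (11,0) (18,13) (16,20) (9,213/11)]
3. After y ≥ 7: [(9,7) (192/13,7) (18,13) (16,20) (9,213/11)]
4. After y ≤ 12: [(9,12) (9,7) (192/13,7) (227/13,12)]
5. Canonical ring: [(9,7) (192/13,7) (227/13,12) (9,12)]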